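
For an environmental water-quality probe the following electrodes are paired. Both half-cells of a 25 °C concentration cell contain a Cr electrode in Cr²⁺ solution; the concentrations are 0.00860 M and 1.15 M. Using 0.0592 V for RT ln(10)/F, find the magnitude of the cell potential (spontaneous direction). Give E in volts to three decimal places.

For a concentration cell E°cell = 0. The 1.15 M side is the cathode (reduction is favoured where [Cr²⁺] is higher).
With n = 2, E = −(0.0592/2) log([Cr²⁺]ₐₙ/[Cr²⁺]꜀ₐₜ) = −(0.0592/2) log(0.0086/1.15) = −(0.0592/2)(-2.126) = +0.063 V.

+0.063 V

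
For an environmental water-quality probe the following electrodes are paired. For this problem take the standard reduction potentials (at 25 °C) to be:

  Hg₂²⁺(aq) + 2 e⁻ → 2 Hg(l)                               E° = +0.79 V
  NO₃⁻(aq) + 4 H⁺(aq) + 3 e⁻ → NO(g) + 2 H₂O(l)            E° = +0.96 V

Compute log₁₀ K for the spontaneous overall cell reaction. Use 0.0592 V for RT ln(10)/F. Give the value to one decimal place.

17.2

Cathode: NO₃⁻/NO; anode: Hg₂²⁺/Hg. E°cell = +0.17 V, n = 6.
log K = nE°cell / 0.0592 = (6)(+0.17) / 0.0592 = 17.2.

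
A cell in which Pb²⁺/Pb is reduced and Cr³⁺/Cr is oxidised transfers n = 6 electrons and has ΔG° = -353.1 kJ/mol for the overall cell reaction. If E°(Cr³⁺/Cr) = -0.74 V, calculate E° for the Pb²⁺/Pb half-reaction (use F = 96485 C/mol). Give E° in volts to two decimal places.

-0.13 V

E°cell = −ΔG°/(nF) = −(-353.1×10³)/((6)(96485)) = +0.610 V.
Since Pb²⁺/Pb is the cathode and Cr³⁺/Cr the anode, E°cell = E°(Pb²⁺/Pb) − E°(Cr³⁺/Cr).
So E°(Pb²⁺/Pb) = E°cell + E°(Cr³⁺/Cr) = +0.610 + (-0.74) = -0.13 V.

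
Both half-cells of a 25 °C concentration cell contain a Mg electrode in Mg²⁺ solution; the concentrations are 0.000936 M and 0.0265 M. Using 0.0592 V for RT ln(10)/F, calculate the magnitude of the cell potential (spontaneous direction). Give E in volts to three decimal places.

For a concentration cell E°cell = 0. The 0.0265 M side is the cathode (reduction is favoured where [Mg²⁺] is higher).
With n = 2, E = −(0.0592/2) log([Mg²⁺]ₐₙ/[Mg²⁺]꜀ₐₜ) = −(0.0592/2) log(0.000936/0.0265) = −(0.0592/2)(-1.452) = +0.043 V.

+0.043 V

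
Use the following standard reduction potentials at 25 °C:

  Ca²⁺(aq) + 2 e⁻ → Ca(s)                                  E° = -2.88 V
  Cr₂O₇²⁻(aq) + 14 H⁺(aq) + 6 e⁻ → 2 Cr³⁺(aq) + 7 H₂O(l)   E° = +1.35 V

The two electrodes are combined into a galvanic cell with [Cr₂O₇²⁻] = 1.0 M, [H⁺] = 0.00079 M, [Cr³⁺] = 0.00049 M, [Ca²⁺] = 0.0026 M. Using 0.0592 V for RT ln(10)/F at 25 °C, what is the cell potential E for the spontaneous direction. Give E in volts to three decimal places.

+3.943 V

Cr₂O₇²⁻/Cr³⁺ is the cathode (higher E°), Ca²⁺/Ca the anode: E°cell = +1.35 − (-2.88) = +4.23 V, n = 6.
Overall: Cr₂O₇²⁻(aq) + 14 H⁺(aq) + 3 Ca(s) → 2 Cr³⁺(aq) + 7 H₂O(l) + 3 Ca²⁺(aq)
Q = [Cr³⁺]^2·[Ca²⁺]^3 / ([Cr₂O₇²⁻]·[H⁺]^14); log Q = 29.059.
E = E° − (0.0592/n) log Q = +4.23 − (0.0592/6)(29.059) = +3.943 V.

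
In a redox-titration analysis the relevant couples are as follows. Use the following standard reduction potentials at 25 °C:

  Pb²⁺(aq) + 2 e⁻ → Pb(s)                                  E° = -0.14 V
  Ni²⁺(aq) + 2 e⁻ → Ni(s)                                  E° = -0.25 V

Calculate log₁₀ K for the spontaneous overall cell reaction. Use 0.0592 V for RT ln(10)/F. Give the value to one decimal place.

Cathode: Pb²⁺/Pb; anode: Ni²⁺/Ni. E°cell = +0.11 V, n = 2.
log K = nE°cell / 0.0592 = (2)(+0.11) / 0.0592 = 3.7.

3.7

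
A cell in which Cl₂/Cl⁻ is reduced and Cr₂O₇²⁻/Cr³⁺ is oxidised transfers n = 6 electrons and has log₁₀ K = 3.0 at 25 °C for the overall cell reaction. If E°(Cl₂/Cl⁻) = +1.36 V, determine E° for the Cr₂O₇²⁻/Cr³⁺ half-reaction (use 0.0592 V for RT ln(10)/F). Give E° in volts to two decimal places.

+1.33 V

E°cell = (0.0592/n)·log K = (0.0592/6)(3.0) = +0.030 V.
Since Cl₂/Cl⁻ is the cathode and Cr₂O₇²⁻/Cr³⁺ the anode, E°cell = E°(Cl₂/Cl⁻) − E°(Cr₂O₇²⁻/Cr³⁺).
So E°(Cr₂O₇²⁻/Cr³⁺) = E°(Cl₂/Cl⁻) − E°cell = (+1.36) − (+0.030) = +1.33 V.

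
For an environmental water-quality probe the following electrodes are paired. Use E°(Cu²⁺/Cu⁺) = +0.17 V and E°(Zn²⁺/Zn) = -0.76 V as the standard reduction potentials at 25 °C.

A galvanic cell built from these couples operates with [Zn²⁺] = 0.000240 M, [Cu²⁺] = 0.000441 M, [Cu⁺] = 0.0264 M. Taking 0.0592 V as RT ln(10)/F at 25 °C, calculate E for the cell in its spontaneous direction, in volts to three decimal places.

+0.932 V

Cu²⁺/Cu⁺ is the cathode (higher E°), Zn²⁺/Zn the anode: E°cell = +0.17 − (-0.76) = +0.93 V, n = 2.
Overall: 2 Cu²⁺(aq) + Zn(s) → 2 Cu⁺(aq) + Zn²⁺(aq)
Q = [Cu⁺]^2·[Zn²⁺] / ([Cu²⁺]^2); log Q = -0.065.
E = E° − (0.0592/n) log Q = +0.93 − (0.0592/2)(-0.065) = +0.932 V.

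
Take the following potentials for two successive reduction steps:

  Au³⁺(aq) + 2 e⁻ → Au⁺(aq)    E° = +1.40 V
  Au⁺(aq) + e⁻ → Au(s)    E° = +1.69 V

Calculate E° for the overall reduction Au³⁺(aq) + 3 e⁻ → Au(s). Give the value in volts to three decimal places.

+1.497 V

Adding the free-energy changes (−nFE°) of the two steps gives −n₃FE°₃ = −n₁FE°₁ − n₂FE°₂.
E°₃ = (2×+1.40 + 1×+1.69) / 3 = (+4.490) / 3 = +1.497 V.
Simply averaging or adding the two E° values would be wrong; the electron-weighted sum is required.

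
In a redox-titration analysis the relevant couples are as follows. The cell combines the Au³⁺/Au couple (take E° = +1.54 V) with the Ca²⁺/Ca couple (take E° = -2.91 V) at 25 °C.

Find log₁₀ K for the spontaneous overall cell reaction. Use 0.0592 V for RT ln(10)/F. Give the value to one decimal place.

451.0

Cathode: Au³⁺/Au; anode: Ca²⁺/Ca. E°cell = +4.45 V, n = 6.
log K = nE°cell / 0.0592 = (6)(+4.45) / 0.0592 = 451.0.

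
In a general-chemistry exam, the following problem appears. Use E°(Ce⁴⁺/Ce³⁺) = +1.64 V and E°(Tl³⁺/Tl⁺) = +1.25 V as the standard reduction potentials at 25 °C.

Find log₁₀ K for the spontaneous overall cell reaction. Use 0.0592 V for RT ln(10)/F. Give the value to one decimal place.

13.2

Cathode: Ce⁴⁺/Ce³⁺; anode: Tl³⁺/Tl⁺. E°cell = +0.39 V, n = 2.
log K = nE°cell / 0.0592 = (2)(+0.39) / 0.0592 = 13.2.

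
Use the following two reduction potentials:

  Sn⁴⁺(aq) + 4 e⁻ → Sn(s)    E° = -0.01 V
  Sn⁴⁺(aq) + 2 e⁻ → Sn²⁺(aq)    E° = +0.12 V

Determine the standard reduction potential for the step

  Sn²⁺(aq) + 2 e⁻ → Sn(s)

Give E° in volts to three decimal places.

Sequential free energies add, so n₃E°₃ = n₁E°₁ + n₂E°₂.
With n₃ = 4, and the known step contributing 2×(+0.12) V, the unknown satisfies 2·E° = 4×(-0.01) − 2×(+0.12) = -0.280.
E° = -0.280 / 2 = -0.140 V.

-0.140 V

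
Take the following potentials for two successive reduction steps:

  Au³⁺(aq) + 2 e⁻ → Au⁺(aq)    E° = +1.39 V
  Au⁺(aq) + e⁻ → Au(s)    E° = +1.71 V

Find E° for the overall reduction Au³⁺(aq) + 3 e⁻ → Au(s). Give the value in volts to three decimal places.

+1.497 V

Adding the free-energy changes (−nFE°) of the two steps gives −n₃FE°₃ = −n₁FE°₁ − n₂FE°₂.
E°₃ = (2×+1.39 + 1×+1.71) / 3 = (+4.490) / 3 = +1.497 V.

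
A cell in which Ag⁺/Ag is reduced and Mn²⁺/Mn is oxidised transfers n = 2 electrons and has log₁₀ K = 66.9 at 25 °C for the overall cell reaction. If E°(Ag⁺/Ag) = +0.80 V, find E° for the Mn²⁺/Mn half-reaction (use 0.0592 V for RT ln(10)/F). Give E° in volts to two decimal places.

E°cell = (0.0592/n)·log K = (0.0592/2)(66.9) = +1.980 V.
Since Ag⁺/Ag is the cathode and Mn²⁺/Mn the anode, E°cell = E°(Ag⁺/Ag) − E°(Mn²⁺/Mn).
So E°(Mn²⁺/Mn) = E°(Ag⁺/Ag) − E°cell = (+0.80) − (+1.980) = -1.18 V.

-1.18 V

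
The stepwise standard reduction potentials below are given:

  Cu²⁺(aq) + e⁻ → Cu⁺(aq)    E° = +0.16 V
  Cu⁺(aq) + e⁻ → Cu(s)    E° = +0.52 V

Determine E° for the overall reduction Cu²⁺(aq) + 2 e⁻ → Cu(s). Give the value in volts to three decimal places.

Standard free energies of sequential steps add: ΔG°₃ = ΔG°₁ + ΔG°₂, so n₃E°₃ = n₁E°₁ + n₂E°₂.
E°₃ = (1×+0.16 + 1×+0.52) / 2 = (+0.680) / 2 = +0.340 V.

+0.340 V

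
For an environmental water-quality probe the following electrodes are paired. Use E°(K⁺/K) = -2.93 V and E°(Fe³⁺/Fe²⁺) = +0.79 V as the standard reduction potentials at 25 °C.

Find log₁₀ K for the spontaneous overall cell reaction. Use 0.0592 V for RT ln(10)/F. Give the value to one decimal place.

Cathode: Fe³⁺/Fe²⁺; anode: K⁺/K. E°cell = +3.72 V, n = 1.
log K = nE°cell / 0.0592 = (1)(+3.72) / 0.0592 = 62.8.

62.8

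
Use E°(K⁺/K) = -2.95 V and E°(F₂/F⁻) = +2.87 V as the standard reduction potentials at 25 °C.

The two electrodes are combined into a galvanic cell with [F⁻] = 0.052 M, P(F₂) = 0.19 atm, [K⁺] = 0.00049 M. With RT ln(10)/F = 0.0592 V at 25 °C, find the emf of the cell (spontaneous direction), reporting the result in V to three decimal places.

F₂/F⁻ is the cathode (higher E°), K⁺/K the anode: E°cell = +2.87 − (-2.95) = +5.82 V, n = 2.
Overall: F₂(g) + 2 K(s) → 2 F⁻(aq) + 2 K⁺(aq)
Q = [F⁻]^2·[K⁺]^2 / (P(F₂)); log Q = -8.466.
E = E° − (0.0592/n) log Q = +5.82 − (0.0592/2)(-8.466) = +6.071 V.

+6.071 V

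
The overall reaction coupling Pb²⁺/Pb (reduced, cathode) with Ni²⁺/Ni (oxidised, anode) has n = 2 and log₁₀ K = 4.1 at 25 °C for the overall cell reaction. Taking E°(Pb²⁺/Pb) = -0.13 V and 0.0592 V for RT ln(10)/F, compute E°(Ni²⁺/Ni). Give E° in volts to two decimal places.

-0.25 V

E°cell = (0.0592/n)·log K = (0.0592/2)(4.1) = +0.121 V.
Since Pb²⁺/Pb is the cathode and Ni²⁺/Ni the anode, E°cell = E°(Pb²⁺/Pb) − E°(Ni²⁺/Ni).
So E°(Ni²⁺/Ni) = E°(Pb²⁺/Pb) − E°cell = (-0.13) − (+0.121) = -0.25 V.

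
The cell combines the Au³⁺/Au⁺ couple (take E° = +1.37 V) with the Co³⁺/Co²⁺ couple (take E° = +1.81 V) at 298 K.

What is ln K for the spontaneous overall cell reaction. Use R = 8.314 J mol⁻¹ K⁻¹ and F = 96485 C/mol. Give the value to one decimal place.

Cathode: Co³⁺/Co²⁺; anode: Au³⁺/Au⁺. E°cell = (+1.81) − (+1.37) = +0.44 V, with n = 2.
ΔG° = −nFE° = −RT ln K, so ln K = nFE°/(RT) = (2)(96485)(+0.44) / ((8.314)(298)) = 34.270.

34.3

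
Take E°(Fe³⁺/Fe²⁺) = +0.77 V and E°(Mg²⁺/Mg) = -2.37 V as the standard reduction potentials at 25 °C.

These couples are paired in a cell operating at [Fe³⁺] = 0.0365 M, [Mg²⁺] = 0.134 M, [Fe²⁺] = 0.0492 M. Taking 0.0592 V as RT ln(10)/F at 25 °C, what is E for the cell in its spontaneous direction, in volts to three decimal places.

+3.158 V

Fe³⁺/Fe²⁺ is the cathode (higher E°), Mg²⁺/Mg the anode: E°cell = +0.77 − (-2.37) = +3.14 V, n = 2.
Overall: 2 Fe³⁺(aq) + Mg(s) → 2 Fe²⁺(aq) + Mg²⁺(aq)
Q = [Fe²⁺]^2·[Mg²⁺] / ([Fe³⁺]^2); log Q = -0.614.
E = E° − (0.0592/n) log Q = +3.14 − (0.0592/2)(-0.614) = +3.158 V.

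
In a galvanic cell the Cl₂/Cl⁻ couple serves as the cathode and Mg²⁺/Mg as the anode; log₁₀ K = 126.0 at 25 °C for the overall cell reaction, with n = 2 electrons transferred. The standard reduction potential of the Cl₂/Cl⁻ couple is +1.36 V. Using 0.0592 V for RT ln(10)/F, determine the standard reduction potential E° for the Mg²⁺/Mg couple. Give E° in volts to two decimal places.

-2.37 V

E°cell = (0.0592/n)·log K = (0.0592/2)(126.0) = +3.730 V.
Since Cl₂/Cl⁻ is the cathode and Mg²⁺/Mg the anode, E°cell = E°(Cl₂/Cl⁻) − E°(Mg²⁺/Mg).
So E°(Mg²⁺/Mg) = E°(Cl₂/Cl⁻) − E°cell = (+1.36) − (+3.730) = -2.37 V.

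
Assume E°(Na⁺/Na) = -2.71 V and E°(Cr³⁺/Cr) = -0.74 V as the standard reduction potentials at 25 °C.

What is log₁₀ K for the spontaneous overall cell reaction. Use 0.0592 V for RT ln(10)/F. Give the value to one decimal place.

99.8

Cathode: Cr³⁺/Cr; anode: Na⁺/Na. E°cell = +1.97 V, n = 3.
log K = nE°cell / 0.0592 = (3)(+1.97) / 0.0592 = 99.8.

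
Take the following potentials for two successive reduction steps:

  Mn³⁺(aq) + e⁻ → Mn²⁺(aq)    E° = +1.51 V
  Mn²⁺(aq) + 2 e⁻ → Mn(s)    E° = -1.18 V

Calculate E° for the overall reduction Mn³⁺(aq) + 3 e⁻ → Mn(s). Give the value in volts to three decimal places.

-0.283 V

Standard free energies of sequential steps add: ΔG°₃ = ΔG°₁ + ΔG°₂, so n₃E°₃ = n₁E°₁ + n₂E°₂.
E°₃ = (1×+1.51 + 2×-1.18) / 3 = (-0.850) / 3 = -0.283 V.
E° values themselves are not directly additive — weighting by electron count is essential.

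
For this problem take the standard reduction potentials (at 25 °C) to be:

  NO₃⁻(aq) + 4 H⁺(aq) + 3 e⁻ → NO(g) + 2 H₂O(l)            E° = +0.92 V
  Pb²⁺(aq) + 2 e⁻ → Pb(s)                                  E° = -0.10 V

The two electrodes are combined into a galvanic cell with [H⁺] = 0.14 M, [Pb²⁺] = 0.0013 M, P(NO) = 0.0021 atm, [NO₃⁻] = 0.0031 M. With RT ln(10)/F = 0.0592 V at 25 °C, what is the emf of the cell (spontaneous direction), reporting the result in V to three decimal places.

NO₃⁻/NO is the cathode (higher E°), Pb²⁺/Pb the anode: E°cell = +0.92 − (-0.10) = +1.02 V, n = 6.
Overall: 2 NO₃⁻(aq) + 8 H⁺(aq) + 3 Pb(s) → 2 NO(g) + 4 H₂O(l) + 3 Pb²⁺(aq)
Q = P(NO)^2·[Pb²⁺]^3 / ([NO₃⁻]^2·[H⁺]^8); log Q = -2.165.
E = E° − (0.0592/n) log Q = +1.02 − (0.0592/6)(-2.165) = +1.041 V.

+1.041 V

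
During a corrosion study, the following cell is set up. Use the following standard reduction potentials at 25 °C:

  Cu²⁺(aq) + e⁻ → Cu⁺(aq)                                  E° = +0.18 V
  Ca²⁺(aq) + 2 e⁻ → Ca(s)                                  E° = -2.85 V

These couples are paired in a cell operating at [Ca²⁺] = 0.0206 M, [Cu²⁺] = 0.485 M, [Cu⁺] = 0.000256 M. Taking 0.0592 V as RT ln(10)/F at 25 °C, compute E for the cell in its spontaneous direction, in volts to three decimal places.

Cu²⁺/Cu⁺ is the cathode (higher E°), Ca²⁺/Ca the anode: E°cell = +0.18 − (-2.85) = +3.03 V, n = 2.
Overall: 2 Cu²⁺(aq) + Ca(s) → 2 Cu⁺(aq) + Ca²⁺(aq)
Q = [Cu⁺]^2·[Ca²⁺] / ([Cu²⁺]^2); log Q = -8.241.
E = E° − (0.0592/n) log Q = +3.03 − (0.0592/2)(-8.241) = +3.274 V.

+3.274 V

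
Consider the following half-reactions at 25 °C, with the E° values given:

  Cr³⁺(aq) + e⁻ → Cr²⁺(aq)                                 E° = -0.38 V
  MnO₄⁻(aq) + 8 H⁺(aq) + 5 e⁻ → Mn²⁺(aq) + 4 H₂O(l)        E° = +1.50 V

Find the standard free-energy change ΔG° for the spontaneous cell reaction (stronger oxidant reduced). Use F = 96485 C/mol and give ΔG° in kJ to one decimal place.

-907.0 kJ

MnO₄⁻/Mn²⁺ (E° = +1.50 V) is the cathode; Cr³⁺/Cr²⁺ (E° = -0.38 V) is the anode, so E°cell = +1.88 V.
Balancing electrons gives n = 5 (lcm of 5 and 1).
ΔG° = −nFE° = −(5)(96485)(+1.88) = -906,959 J = -907.0 kJ.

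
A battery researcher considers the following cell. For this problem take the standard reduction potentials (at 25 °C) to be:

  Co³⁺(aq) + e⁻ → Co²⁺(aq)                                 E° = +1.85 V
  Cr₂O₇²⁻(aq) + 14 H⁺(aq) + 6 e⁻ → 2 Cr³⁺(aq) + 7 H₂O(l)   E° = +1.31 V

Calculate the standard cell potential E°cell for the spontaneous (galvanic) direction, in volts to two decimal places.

+0.54 V

The Co³⁺/Co²⁺ couple has the higher reduction potential, so it is the cathode; Cr₂O₇²⁻/Cr³⁺ is oxidised at the anode.
E°cell = E°(cathode) − E°(anode) = (+1.85) − (+1.31) = +0.54 V.
Since E°cell > 0, the reaction is spontaneous under standard conditions.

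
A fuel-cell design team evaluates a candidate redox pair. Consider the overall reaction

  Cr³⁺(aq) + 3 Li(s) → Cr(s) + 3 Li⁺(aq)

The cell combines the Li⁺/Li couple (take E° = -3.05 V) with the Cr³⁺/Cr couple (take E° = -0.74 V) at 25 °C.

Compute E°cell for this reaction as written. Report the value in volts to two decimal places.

The Cr³⁺/Cr couple has the higher reduction potential, so it is the cathode; Li⁺/Li is oxidised at the anode.
E°cell = E°(cathode) − E°(anode) = (-0.74) − (-3.05) = +2.31 V.

+2.31 V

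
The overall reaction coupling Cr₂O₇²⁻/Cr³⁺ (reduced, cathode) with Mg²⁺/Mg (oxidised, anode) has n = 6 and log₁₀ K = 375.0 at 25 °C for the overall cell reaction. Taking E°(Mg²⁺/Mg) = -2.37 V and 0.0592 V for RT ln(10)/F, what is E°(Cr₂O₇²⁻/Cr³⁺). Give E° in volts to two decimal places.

E°cell = (0.0592/n)·log K = (0.0592/6)(375.0) = +3.700 V.
Since Cr₂O₇²⁻/Cr³⁺ is the cathode and Mg²⁺/Mg the anode, E°cell = E°(Cr₂O₇²⁻/Cr³⁺) − E°(Mg²⁺/Mg).
So E°(Cr₂O₇²⁻/Cr³⁺) = E°cell + E°(Mg²⁺/Mg) = +3.700 + (-2.37) = +1.33 V.

+1.33 V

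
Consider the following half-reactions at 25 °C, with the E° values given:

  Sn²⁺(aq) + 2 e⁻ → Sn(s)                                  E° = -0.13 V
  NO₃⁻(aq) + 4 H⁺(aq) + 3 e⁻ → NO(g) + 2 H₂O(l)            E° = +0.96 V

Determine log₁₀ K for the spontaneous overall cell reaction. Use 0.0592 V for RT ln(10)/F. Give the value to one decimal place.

Cathode: NO₃⁻/NO; anode: Sn²⁺/Sn. E°cell = +1.09 V, n = 6.
log K = nE°cell / 0.0592 = (6)(+1.09) / 0.0592 = 110.5.

110.5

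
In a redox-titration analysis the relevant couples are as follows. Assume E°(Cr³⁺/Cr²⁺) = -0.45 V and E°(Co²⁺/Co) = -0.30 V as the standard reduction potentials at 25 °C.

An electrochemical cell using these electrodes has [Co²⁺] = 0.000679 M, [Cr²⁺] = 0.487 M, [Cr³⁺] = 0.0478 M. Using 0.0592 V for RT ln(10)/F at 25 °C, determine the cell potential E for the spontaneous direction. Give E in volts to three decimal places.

+0.116 V

Co²⁺/Co is the cathode (higher E°), Cr³⁺/Cr²⁺ the anode: E°cell = -0.30 − (-0.45) = +0.15 V, n = 2.
Overall: Co²⁺(aq) + 2 Cr²⁺(aq) → Co(s) + 2 Cr³⁺(aq)
Q = [Cr³⁺]^2 / ([Co²⁺]·[Cr²⁺]^2); log Q = 1.152.
E = E° − (0.0592/n) log Q = +0.15 − (0.0592/2)(1.152) = +0.116 V.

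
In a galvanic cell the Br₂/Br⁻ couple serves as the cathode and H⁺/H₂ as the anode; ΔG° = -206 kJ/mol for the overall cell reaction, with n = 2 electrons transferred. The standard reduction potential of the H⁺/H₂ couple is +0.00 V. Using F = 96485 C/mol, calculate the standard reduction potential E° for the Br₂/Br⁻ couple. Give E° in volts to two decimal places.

E°cell = −ΔG°/(nF) = −(-206×10³)/((2)(96485)) = +1.068 V.
Since Br₂/Br⁻ is the cathode and H⁺/H₂ the anode, E°cell = E°(Br₂/Br⁻) − E°(H⁺/H₂).
So E°(Br₂/Br⁻) = E°cell + E°(H⁺/H₂) = +1.068 + (+0.00) = +1.07 V.

+1.07 V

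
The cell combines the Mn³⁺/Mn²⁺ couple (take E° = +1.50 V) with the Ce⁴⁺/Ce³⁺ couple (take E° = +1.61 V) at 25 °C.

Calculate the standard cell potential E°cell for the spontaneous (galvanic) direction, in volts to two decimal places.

The Ce⁴⁺/Ce³⁺ couple has the higher reduction potential, so it is the cathode; Mn³⁺/Mn²⁺ is oxidised at the anode.
E°cell = E°(cathode) − E°(anode) = (+1.61) − (+1.50) = +0.11 V.

+0.11 V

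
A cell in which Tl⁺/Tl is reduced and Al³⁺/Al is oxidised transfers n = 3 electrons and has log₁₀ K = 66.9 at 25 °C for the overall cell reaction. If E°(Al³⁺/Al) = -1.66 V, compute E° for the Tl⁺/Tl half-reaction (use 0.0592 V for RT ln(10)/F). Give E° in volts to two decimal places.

-0.34 V

E°cell = (0.0592/n)·log K = (0.0592/3)(66.9) = +1.320 V.
Since Tl⁺/Tl is the cathode and Al³⁺/Al the anode, E°cell = E°(Tl⁺/Tl) − E°(Al³⁺/Al).
So E°(Tl⁺/Tl) = E°cell + E°(Al³⁺/Al) = +1.320 + (-1.66) = -0.34 V.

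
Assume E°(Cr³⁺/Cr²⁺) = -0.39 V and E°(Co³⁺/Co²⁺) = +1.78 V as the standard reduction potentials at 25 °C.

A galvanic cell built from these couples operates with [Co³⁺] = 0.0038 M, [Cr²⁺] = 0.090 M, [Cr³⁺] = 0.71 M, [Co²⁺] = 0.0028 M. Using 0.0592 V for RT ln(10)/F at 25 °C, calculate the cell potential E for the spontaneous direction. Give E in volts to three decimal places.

+2.125 V

Co³⁺/Co²⁺ is the cathode (higher E°), Cr³⁺/Cr²⁺ the anode: E°cell = +1.78 − (-0.39) = +2.17 V, n = 1.
Overall: Co³⁺(aq) + Cr²⁺(aq) → Co²⁺(aq) + Cr³⁺(aq)
Q = [Co²⁺]·[Cr³⁺] / ([Co³⁺]·[Cr²⁺]); log Q = 0.764.
E = E° − (0.0592/n) log Q = +2.17 − (0.0592/1)(0.764) = +2.125 V.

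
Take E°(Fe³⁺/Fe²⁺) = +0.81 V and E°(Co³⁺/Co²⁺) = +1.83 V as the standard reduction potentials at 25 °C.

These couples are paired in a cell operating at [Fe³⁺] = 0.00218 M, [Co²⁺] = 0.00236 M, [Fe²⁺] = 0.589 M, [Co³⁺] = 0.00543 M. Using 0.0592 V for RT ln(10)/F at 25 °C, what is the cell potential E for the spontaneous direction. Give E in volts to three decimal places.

Co³⁺/Co²⁺ is the cathode (higher E°), Fe³⁺/Fe²⁺ the anode: E°cell = +1.83 − (+0.81) = +1.02 V, n = 1.
Overall: Co³⁺(aq) + Fe²⁺(aq) → Co²⁺(aq) + Fe³⁺(aq)
Q = [Co²⁺]·[Fe³⁺] / ([Co³⁺]·[Fe²⁺]); log Q = -2.794.
E = E° − (0.0592/n) log Q = +1.02 − (0.0592/1)(-2.794) = +1.185 V.

+1.185 V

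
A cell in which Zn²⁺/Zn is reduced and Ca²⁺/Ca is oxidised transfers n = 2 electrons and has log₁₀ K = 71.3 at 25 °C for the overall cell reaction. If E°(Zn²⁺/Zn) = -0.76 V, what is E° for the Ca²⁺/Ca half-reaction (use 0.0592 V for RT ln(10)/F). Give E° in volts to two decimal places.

-2.87 V

E°cell = (0.0592/n)·log K = (0.0592/2)(71.3) = +2.110 V.
Since Zn²⁺/Zn is the cathode and Ca²⁺/Ca the anode, E°cell = E°(Zn²⁺/Zn) − E°(Ca²⁺/Ca).
So E°(Ca²⁺/Ca) = E°(Zn²⁺/Zn) − E°cell = (-0.76) − (+2.110) = -2.87 V.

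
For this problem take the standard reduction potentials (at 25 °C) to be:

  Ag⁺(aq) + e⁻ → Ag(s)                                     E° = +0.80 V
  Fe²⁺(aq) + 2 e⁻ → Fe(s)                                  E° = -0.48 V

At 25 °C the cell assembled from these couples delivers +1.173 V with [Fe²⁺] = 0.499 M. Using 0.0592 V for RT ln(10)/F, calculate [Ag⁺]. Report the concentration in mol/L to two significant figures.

Ag⁺/Ag is the cathode, Fe²⁺/Fe the anode: E°cell = +1.28 V, n = 2.
Overall reaction: 2 Ag⁺(aq) + Fe(s) → 2 Ag(s) + Fe²⁺(aq); Q = [Fe²⁺]^1/[Ag⁺]^2.
From E = E° − (0.0592/n) log Q: log Q = (E° − E)·n/0.0592 = (+1.28 − (+1.173))·2/0.0592 = 3.6149.
So 2·log[Ag⁺] = 1·log(0.499) − log Q = -0.3019 − (3.6149) = -3.9168; log[Ag⁺] = -3.9168 / 2 = -1.9584; [Ag⁺] = 10^(-1.9584) ≈ 0.011 M.

0.011 M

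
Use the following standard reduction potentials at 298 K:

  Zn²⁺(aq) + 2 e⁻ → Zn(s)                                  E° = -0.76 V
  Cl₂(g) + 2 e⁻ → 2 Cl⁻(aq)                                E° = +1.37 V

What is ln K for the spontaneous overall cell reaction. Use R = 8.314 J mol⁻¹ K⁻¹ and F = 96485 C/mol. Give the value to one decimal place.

Cathode: Cl₂/Cl⁻; anode: Zn²⁺/Zn. E°cell = (+1.37) − (-0.76) = +2.13 V, with n = 2.
ΔG° = −nFE° = −RT ln K, so ln K = nFE°/(RT) = (2)(96485)(+2.13) / ((8.314)(298)) = 165.899.

165.9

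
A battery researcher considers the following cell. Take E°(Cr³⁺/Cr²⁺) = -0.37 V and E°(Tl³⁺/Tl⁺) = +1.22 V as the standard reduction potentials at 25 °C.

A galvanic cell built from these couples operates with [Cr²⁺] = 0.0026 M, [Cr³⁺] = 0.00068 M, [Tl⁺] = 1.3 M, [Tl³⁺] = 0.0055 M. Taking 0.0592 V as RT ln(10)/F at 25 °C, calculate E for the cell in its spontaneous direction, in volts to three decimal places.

+1.554 V

Tl³⁺/Tl⁺ is the cathode (higher E°), Cr³⁺/Cr²⁺ the anode: E°cell = +1.22 − (-0.37) = +1.59 V, n = 2.
Overall: Tl³⁺(aq) + 2 Cr²⁺(aq) → Tl⁺(aq) + 2 Cr³⁺(aq)
Q = [Tl⁺]·[Cr³⁺]^2 / ([Tl³⁺]·[Cr²⁺]^2); log Q = 1.209.
E = E° − (0.0592/n) log Q = +1.59 − (0.0592/2)(1.209) = +1.554 V.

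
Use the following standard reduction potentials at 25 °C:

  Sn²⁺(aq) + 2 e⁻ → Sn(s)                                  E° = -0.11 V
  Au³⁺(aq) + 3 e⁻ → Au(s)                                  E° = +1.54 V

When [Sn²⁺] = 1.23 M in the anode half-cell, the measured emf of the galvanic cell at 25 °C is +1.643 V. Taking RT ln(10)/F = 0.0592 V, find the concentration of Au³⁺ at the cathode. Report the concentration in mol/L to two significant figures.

Au³⁺/Au is the cathode, Sn²⁺/Sn the anode: E°cell = +1.65 V, n = 6.
Overall reaction: 2 Au³⁺(aq) + 3 Sn(s) → 2 Au(s) + 3 Sn²⁺(aq); Q = [Sn²⁺]^3/[Au³⁺]^2.
From E = E° − (0.0592/n) log Q: log Q = (E° − E)·n/0.0592 = (+1.65 − (+1.643))·6/0.0592 = 0.7095.
So 2·log[Au³⁺] = 3·log(1.23) − log Q = 0.2697 − (0.7095) = -0.4398; log[Au³⁺] = -0.4398 / 2 = -0.2199; [Au³⁺] = 10^(-0.2199) ≈ 0.60 M.

0.60 M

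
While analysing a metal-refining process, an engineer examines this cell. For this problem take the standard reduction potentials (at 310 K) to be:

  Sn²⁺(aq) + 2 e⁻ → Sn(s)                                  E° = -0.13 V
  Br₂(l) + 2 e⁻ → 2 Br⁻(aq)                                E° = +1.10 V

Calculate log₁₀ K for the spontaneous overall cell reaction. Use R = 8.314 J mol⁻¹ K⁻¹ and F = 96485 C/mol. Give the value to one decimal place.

40.0

Cathode: Br₂/Br⁻; anode: Sn²⁺/Sn. E°cell = (+1.10) − (-0.13) = +1.23 V, with n = 2.
ΔG° = −nFE° = −RT ln K, so ln K = nFE°/(RT) = (2)(96485)(+1.23) / ((8.314)(310)) = 92.092.
log₁₀ K = 92.092 / ln 10 = 40.0.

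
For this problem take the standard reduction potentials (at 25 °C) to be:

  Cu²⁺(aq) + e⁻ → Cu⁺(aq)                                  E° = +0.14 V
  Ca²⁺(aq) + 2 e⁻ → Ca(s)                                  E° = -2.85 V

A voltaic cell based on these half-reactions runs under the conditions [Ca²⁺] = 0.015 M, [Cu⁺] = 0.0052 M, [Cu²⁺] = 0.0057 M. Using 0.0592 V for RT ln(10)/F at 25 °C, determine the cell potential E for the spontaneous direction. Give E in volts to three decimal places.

Cu²⁺/Cu⁺ is the cathode (higher E°), Ca²⁺/Ca the anode: E°cell = +0.14 − (-2.85) = +2.99 V, n = 2.
Overall: 2 Cu²⁺(aq) + Ca(s) → 2 Cu⁺(aq) + Ca²⁺(aq)
Q = [Cu⁺]^2·[Ca²⁺] / ([Cu²⁺]^2); log Q = -1.904.
E = E° − (0.0592/n) log Q = +2.99 − (0.0592/2)(-1.904) = +3.046 V.

+3.046 V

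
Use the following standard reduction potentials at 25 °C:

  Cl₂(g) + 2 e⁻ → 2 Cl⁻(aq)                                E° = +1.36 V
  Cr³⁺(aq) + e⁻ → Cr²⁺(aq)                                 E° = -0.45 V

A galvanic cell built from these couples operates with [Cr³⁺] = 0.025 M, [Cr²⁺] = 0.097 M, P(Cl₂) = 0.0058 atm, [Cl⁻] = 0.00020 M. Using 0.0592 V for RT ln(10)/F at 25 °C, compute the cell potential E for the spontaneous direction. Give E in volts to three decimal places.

Cl₂/Cl⁻ is the cathode (higher E°), Cr³⁺/Cr²⁺ the anode: E°cell = +1.36 − (-0.45) = +1.81 V, n = 2.
Overall: Cl₂(g) + 2 Cr²⁺(aq) → 2 Cl⁻(aq) + 2 Cr³⁺(aq)
Q = [Cl⁻]^2·[Cr³⁺]^2 / (P(Cl₂)·[Cr²⁺]^2); log Q = -6.339.
E = E° − (0.0592/n) log Q = +1.81 − (0.0592/2)(-6.339) = +1.998 V.

+1.998 V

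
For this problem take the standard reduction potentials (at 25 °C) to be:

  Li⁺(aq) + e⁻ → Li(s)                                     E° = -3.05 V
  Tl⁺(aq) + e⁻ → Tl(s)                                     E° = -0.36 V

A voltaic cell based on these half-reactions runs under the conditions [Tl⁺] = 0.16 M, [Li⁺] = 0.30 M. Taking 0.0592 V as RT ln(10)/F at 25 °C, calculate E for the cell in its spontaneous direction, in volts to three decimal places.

+2.674 V

Tl⁺/Tl is the cathode (higher E°), Li⁺/Li the anode: E°cell = -0.36 − (-3.05) = +2.69 V, n = 1.
Overall: Tl⁺(aq) + Li(s) → Tl(s) + Li⁺(aq)
Q = [Li⁺] / ([Tl⁺]); log Q = 0.273.
E = E° − (0.0592/n) log Q = +2.69 − (0.0592/1)(0.273) = +2.674 V.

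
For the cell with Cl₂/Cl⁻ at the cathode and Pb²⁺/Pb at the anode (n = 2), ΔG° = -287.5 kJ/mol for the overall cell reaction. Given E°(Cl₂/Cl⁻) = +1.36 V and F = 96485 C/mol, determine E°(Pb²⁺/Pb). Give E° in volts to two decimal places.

-0.13 V

E°cell = −ΔG°/(nF) = −(-287.5×10³)/((2)(96485)) = +1.490 V.
Since Cl₂/Cl⁻ is the cathode and Pb²⁺/Pb the anode, E°cell = E°(Cl₂/Cl⁻) − E°(Pb²⁺/Pb).
So E°(Pb²⁺/Pb) = E°(Cl₂/Cl⁻) − E°cell = (+1.36) − (+1.490) = -0.13 V.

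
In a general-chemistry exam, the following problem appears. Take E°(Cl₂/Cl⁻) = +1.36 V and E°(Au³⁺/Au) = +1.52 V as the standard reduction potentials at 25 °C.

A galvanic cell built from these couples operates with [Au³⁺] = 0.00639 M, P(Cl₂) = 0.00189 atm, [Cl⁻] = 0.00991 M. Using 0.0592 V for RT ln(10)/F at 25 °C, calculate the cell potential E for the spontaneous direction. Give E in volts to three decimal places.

+0.079 V

Au³⁺/Au is the cathode (higher E°), Cl₂/Cl⁻ the anode: E°cell = +1.52 − (+1.36) = +0.16 V, n = 6.
Overall: 2 Au³⁺(aq) + 6 Cl⁻(aq) → 2 Au(s) + 3 Cl₂(g)
Q = P(Cl₂)^3 / ([Au³⁺]^2·[Cl⁻]^6); log Q = 8.242.
E = E° − (0.0592/n) log Q = +0.16 − (0.0592/6)(8.242) = +0.079 V.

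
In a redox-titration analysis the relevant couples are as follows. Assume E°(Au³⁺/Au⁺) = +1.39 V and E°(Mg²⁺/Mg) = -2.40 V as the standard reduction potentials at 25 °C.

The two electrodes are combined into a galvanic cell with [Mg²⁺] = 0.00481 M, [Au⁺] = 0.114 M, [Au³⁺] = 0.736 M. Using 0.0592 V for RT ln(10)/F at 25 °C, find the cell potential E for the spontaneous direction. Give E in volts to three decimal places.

Au³⁺/Au⁺ is the cathode (higher E°), Mg²⁺/Mg the anode: E°cell = +1.39 − (-2.40) = +3.79 V, n = 2.
Overall: Au³⁺(aq) + Mg(s) → Au⁺(aq) + Mg²⁺(aq)
Q = [Au⁺]·[Mg²⁺] / ([Au³⁺]); log Q = -3.128.
E = E° − (0.0592/n) log Q = +3.79 − (0.0592/2)(-3.128) = +3.883 V.

+3.883 V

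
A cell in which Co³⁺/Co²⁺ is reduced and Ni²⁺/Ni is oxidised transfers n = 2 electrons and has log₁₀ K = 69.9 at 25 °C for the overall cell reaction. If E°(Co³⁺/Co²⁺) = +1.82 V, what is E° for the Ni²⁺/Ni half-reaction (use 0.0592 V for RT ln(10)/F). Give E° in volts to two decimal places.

E°cell = (0.0592/n)·log K = (0.0592/2)(69.9) = +2.069 V.
Since Co³⁺/Co²⁺ is the cathode and Ni²⁺/Ni the anode, E°cell = E°(Co³⁺/Co²⁺) − E°(Ni²⁺/Ni).
So E°(Ni²⁺/Ni) = E°(Co³⁺/Co²⁺) − E°cell = (+1.82) − (+2.069) = -0.25 V.

-0.25 V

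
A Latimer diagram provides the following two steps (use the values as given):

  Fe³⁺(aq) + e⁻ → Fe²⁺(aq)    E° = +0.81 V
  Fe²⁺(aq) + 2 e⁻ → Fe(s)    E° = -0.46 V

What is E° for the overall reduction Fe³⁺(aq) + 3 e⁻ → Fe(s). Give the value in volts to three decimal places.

-0.037 V

Since ΔG° = −nFE° is additive over sequential reductions, n₃E°₃ = n₁E°₁ + n₂E°₂.
E°₃ = (1×+0.81 + 2×-0.46) / 3 = (-0.110) / 3 = -0.037 V.
Simply averaging or adding the two E° values would be wrong; the electron-weighted sum is required.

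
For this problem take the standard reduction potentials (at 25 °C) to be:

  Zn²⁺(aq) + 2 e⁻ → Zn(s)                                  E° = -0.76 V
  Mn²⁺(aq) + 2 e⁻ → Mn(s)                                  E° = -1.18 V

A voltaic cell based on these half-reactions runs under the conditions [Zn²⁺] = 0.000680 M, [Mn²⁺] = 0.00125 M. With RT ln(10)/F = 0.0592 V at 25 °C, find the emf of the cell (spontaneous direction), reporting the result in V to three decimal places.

+0.412 V

Zn²⁺/Zn is the cathode (higher E°), Mn²⁺/Mn the anode: E°cell = -0.76 − (-1.18) = +0.42 V, n = 2.
Overall: Zn²⁺(aq) + Mn(s) → Zn(s) + Mn²⁺(aq)
Q = [Mn²⁺] / ([Zn²⁺]); log Q = 0.264.
E = E° − (0.0592/n) log Q = +0.42 − (0.0592/2)(0.264) = +0.412 V.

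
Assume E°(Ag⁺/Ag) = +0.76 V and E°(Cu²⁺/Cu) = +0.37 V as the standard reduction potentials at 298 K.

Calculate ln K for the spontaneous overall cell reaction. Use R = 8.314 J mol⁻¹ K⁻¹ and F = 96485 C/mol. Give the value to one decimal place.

Cathode: Ag⁺/Ag; anode: Cu²⁺/Cu. E°cell = (+0.76) − (+0.37) = +0.39 V, with n = 2.
ΔG° = −nFE° = −RT ln K, so ln K = nFE°/(RT) = (2)(96485)(+0.39) / ((8.314)(298)) = 30.376.

30.4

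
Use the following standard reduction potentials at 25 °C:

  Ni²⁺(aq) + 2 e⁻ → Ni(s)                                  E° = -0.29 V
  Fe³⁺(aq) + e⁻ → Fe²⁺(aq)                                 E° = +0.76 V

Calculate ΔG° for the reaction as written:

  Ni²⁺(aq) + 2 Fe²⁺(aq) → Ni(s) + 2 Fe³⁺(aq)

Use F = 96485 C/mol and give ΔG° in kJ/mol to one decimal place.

As written, Ni²⁺/Ni is reduced (cathode) and Fe³⁺/Fe²⁺ is oxidised (anode), so E°cell = (-0.29) − (+0.76) = -1.05 V.
Balancing electrons gives n = 2.
ΔG° = −nFE° = −(2)(96485)(-1.05) = 202,618 J = +202.6 kJ/mol.

+202.6 kJ/mol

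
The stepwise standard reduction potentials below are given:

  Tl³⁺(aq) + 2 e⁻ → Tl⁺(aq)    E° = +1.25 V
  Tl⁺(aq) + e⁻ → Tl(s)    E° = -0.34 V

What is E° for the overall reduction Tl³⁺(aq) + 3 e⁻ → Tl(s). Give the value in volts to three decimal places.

Since ΔG° = −nFE° is additive over sequential reductions, n₃E°₃ = n₁E°₁ + n₂E°₂.
E°₃ = (2×+1.25 + 1×-0.34) / 3 = (+2.160) / 3 = +0.720 V.

+0.720 V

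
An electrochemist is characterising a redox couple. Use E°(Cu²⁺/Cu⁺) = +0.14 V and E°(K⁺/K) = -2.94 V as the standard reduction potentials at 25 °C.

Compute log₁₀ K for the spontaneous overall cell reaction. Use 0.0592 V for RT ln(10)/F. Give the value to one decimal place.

Cathode: Cu²⁺/Cu⁺; anode: K⁺/K. E°cell = +3.08 V, n = 1.
log K = nE°cell / 0.0592 = (1)(+3.08) / 0.0592 = 52.0.

52.0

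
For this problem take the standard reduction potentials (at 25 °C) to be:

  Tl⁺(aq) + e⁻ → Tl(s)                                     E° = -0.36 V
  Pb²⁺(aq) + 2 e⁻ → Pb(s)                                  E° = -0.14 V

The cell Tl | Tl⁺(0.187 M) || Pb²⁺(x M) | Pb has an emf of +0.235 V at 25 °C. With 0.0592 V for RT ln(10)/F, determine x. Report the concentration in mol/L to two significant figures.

0.11 M

Pb²⁺/Pb is the cathode, Tl⁺/Tl the anode: E°cell = +0.22 V, n = 2.
Overall reaction: Pb²⁺(aq) + 2 Tl(s) → Pb(s) + 2 Tl⁺(aq); Q = [Tl⁺]^2/[Pb²⁺]^1.
From E = E° − (0.0592/n) log Q: log Q = (E° − E)·n/0.0592 = (+0.22 − (+0.235))·2/0.0592 = -0.5068.
So 1·log[Pb²⁺] = 2·log(0.187) − log Q = -1.4563 − (-0.5068) = -0.9495; [Pb²⁺] = 10^(-0.9495) ≈ 0.11 M.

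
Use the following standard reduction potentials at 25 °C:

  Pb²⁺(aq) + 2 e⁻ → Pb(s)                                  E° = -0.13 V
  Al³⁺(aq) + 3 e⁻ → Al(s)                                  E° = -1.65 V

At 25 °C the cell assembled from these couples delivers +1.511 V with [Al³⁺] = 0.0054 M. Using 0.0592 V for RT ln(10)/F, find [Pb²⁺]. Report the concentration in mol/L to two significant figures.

Pb²⁺/Pb is the cathode, Al³⁺/Al the anode: E°cell = +1.52 V, n = 6.
Overall reaction: 3 Pb²⁺(aq) + 2 Al(s) → 3 Pb(s) + 2 Al³⁺(aq); Q = [Al³⁺]^2/[Pb²⁺]^3.
From E = E° − (0.0592/n) log Q: log Q = (E° − E)·n/0.0592 = (+1.52 − (+1.511))·6/0.0592 = 0.9122.
So 3·log[Pb²⁺] = 2·log(0.0054) − log Q = -4.5352 − (0.9122) = -5.4474; log[Pb²⁺] = -5.4474 / 3 = -1.8158; [Pb²⁺] = 10^(-1.8158) ≈ 0.015 M.

0.015 M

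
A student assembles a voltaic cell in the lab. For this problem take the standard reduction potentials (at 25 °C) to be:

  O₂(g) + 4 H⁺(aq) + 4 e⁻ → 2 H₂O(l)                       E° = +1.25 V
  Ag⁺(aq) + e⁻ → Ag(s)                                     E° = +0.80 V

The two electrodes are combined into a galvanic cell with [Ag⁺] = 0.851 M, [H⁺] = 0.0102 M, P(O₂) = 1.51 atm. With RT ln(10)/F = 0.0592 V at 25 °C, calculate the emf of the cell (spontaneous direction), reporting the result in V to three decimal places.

+0.339 V

O₂/H₂O is the cathode (higher E°), Ag⁺/Ag the anode: E°cell = +1.25 − (+0.80) = +0.45 V, n = 4.
Overall: O₂(g) + 4 H⁺(aq) + 4 Ag(s) → 2 H₂O(l) + 4 Ag⁺(aq)
Q = [Ag⁺]^4 / (P(O₂)·[H⁺]^4); log Q = 7.506.
E = E° − (0.0592/n) log Q = +0.45 − (0.0592/4)(7.506) = +0.339 V.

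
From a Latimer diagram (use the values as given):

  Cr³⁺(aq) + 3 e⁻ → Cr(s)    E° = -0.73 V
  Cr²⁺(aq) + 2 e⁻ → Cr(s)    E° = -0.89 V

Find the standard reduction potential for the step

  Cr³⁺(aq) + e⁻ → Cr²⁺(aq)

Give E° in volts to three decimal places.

Sequential free energies add, so n₃E°₃ = n₁E°₁ + n₂E°₂.
With n₃ = 3, and the known step contributing 2×(-0.89) V, the unknown satisfies 1·E° = 3×(-0.73) − 2×(-0.89) = -0.410.
E° = -0.410 / 1 = -0.410 V.

-0.410 V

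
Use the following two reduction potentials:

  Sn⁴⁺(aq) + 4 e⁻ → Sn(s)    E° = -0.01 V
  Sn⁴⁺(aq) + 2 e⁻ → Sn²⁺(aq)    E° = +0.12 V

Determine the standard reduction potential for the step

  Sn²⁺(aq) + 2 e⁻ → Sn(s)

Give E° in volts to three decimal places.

-0.140 V

Sequential free energies add, so n₃E°₃ = n₁E°₁ + n₂E°₂.
With n₃ = 4, and the known step contributing 2×(+0.12) V, the unknown satisfies 2·E° = 4×(-0.01) − 2×(+0.12) = -0.280.
E° = -0.280 / 2 = -0.140 V.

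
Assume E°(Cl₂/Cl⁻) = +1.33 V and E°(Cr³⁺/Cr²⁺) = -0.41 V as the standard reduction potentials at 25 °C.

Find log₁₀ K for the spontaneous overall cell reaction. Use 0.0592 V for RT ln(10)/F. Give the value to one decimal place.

58.8

Cathode: Cl₂/Cl⁻; anode: Cr³⁺/Cr²⁺. E°cell = +1.74 V, n = 2.
log K = nE°cell / 0.0592 = (2)(+1.74) / 0.0592 = 58.8.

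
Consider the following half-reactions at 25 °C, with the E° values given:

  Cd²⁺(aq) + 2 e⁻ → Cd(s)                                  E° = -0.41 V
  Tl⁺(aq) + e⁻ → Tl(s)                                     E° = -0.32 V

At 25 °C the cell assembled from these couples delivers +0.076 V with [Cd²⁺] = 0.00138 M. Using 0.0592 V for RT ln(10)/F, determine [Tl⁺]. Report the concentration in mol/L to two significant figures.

Tl⁺/Tl is the cathode, Cd²⁺/Cd the anode: E°cell = +0.09 V, n = 2.
Overall reaction: 2 Tl⁺(aq) + Cd(s) → 2 Tl(s) + Cd²⁺(aq); Q = [Cd²⁺]^1/[Tl⁺]^2.
From E = E° − (0.0592/n) log Q: log Q = (E° − E)·n/0.0592 = (+0.09 − (+0.076))·2/0.0592 = 0.4730.
So 2·log[Tl⁺] = 1·log(0.00138) − log Q = -2.8601 − (0.4730) = -3.3331; log[Tl⁺] = -3.3331 / 2 = -1.6665; [Tl⁺] = 10^(-1.6665) ≈ 0.022 M.

0.022 M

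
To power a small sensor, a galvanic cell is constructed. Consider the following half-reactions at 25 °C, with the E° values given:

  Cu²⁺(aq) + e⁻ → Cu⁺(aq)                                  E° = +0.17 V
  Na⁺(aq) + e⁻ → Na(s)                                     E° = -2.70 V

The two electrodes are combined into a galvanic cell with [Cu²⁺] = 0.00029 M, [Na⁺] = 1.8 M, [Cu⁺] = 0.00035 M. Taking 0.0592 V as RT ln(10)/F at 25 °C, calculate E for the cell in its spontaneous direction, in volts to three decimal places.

Cu²⁺/Cu⁺ is the cathode (higher E°), Na⁺/Na the anode: E°cell = +0.17 − (-2.70) = +2.87 V, n = 1.
Overall: Cu²⁺(aq) + Na(s) → Cu⁺(aq) + Na⁺(aq)
Q = [Cu⁺]·[Na⁺] / ([Cu²⁺]); log Q = 0.337.
E = E° − (0.0592/n) log Q = +2.87 − (0.0592/1)(0.337) = +2.850 V.

+2.850 V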